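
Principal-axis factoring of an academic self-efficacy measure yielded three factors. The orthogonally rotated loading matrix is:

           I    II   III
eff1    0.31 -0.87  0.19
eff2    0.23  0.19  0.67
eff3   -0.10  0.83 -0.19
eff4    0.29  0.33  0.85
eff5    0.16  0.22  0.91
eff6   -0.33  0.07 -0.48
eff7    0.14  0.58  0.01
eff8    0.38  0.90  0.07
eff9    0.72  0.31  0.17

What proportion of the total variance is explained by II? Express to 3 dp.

SS loadings for II = (-0.87)² + 0.19² + 0.83² + 0.33² + 0.22² + 0.07² + 0.58² + 0.90² + 0.31² = 2.8866
Proportion of variance = 2.8866 / 9 = 0.3207.

0.321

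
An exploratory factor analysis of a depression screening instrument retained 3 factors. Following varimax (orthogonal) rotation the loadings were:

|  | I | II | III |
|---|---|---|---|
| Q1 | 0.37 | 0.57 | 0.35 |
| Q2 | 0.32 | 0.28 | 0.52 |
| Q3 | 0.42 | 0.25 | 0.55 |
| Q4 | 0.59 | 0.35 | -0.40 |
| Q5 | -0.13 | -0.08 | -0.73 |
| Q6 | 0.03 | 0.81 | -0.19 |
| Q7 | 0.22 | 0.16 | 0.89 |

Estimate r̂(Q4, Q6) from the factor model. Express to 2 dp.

r̂ = Σ λ_i·λ_j across factors = (0.59)(0.03) + (0.35)(0.81) + (-0.40)(-0.19)
  = +0.0177 +0.2835 +0.0760 = 0.3772

0.38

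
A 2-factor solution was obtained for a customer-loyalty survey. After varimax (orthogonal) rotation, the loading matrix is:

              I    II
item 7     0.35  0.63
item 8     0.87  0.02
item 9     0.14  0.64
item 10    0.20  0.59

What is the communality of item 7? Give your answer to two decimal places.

0.52

h² = 0.35² + 0.63² = 0.1225 + 0.3969 = 0.5194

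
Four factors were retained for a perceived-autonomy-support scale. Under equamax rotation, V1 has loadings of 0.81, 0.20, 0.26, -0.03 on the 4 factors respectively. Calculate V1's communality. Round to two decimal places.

0.76

h² = 0.81² + 0.20² + 0.26² + (-0.03)² = 0.6561 + 0.0400 + 0.0676 + 0.0009 = 0.7646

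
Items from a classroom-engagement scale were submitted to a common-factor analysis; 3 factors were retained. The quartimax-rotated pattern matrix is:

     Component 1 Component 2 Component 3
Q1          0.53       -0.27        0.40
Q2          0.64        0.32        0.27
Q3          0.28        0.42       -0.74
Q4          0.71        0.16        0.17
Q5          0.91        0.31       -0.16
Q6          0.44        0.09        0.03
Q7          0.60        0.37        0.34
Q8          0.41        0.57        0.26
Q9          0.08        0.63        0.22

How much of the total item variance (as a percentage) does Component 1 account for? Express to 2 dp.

31.44%

SS loadings for Component 1 = 0.53² + 0.64² + 0.28² + 0.71² + 0.91² + 0.44² + 0.60² + 0.41² + 0.08² = 2.8292
With 9 standardized items, total variance = 9. Proportion = 2.8292/9 = 0.3144 → 31.44%.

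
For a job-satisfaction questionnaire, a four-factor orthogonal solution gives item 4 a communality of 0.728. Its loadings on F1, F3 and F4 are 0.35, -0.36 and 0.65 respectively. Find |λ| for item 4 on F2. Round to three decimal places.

Under orthogonal rotation h² = Σλ², so λ_F2² = h² − (0.6746) = 0.728 − 0.6746 = 0.0534.
|λ| = √0.0534 = 0.2311.

0.231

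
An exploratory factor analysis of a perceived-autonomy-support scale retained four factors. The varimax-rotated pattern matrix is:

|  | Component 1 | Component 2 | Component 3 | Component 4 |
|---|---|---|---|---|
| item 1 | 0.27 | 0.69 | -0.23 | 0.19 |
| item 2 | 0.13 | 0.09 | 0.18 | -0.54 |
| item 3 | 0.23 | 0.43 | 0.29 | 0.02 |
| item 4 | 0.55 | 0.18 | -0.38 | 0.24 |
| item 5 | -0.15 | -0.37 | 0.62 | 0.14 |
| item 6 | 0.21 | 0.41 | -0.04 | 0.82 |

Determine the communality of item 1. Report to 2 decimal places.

0.64

h² = 0.27² + 0.69² + (-0.23)² + 0.19² = 0.0729 + 0.4761 + 0.0529 + 0.0361 = 0.6380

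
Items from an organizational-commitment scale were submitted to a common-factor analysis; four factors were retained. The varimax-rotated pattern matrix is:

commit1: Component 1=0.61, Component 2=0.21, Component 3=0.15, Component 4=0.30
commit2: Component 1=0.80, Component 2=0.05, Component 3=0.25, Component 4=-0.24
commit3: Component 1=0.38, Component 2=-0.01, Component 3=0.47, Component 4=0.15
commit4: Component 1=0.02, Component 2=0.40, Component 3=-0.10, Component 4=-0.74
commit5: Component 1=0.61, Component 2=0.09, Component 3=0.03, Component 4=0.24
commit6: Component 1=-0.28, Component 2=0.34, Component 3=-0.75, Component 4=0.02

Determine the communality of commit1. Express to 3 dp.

0.529

h² = 0.61² + 0.21² + 0.15² + 0.30² = 0.3721 + 0.0441 + 0.0225 + 0.0900 = 0.5287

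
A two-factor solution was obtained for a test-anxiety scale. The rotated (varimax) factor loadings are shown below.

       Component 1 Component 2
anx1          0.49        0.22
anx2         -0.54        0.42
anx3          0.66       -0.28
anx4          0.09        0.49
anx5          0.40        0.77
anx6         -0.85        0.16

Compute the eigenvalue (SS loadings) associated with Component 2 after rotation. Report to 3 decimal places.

1.162

SS loadings for Component 2 = 0.22² + 0.42² + (-0.28)² + 0.49² + 0.77² + 0.16² = 0.0484 + 0.1764 + 0.0784 + 0.2401 + 0.5929 + 0.0256 = 1.1618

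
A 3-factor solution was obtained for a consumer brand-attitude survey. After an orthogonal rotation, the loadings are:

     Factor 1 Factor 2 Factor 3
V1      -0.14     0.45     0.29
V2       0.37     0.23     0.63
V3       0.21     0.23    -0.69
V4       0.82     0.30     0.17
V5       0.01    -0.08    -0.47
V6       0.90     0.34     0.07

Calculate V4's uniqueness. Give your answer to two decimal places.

0.21

h² = 0.82² + 0.30² + 0.17² = 0.6724 + 0.0900 + 0.0289 = 0.7913
Uniqueness u² = 1 − h² = 1 − 0.7913 = 0.2087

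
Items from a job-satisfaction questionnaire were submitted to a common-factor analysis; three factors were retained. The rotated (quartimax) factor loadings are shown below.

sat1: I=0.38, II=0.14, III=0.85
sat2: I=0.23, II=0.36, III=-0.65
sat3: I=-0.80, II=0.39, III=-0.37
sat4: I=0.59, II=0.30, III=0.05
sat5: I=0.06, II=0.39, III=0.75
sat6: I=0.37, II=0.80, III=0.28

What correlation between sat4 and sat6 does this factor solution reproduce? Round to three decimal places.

0.472

r̂ = Σ λ_i·λ_j across factors = (0.59)(0.37) + (0.30)(0.80) + (0.05)(0.28)
  = +0.2183 +0.2400 +0.0140 = 0.4723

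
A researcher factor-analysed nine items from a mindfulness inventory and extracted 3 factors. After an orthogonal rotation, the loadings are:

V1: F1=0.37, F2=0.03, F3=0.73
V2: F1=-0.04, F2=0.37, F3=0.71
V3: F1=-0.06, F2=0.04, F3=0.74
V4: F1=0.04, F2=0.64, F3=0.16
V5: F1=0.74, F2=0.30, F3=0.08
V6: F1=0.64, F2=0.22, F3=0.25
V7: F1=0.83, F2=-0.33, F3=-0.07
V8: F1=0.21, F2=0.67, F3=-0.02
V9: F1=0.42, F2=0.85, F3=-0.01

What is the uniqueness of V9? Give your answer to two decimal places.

h² = 0.42² + 0.85² + (-0.01)² = 0.1764 + 0.7225 + 0.0001 = 0.8990
Uniqueness u² = 1 − h² = 1 − 0.8990 = 0.1010

0.10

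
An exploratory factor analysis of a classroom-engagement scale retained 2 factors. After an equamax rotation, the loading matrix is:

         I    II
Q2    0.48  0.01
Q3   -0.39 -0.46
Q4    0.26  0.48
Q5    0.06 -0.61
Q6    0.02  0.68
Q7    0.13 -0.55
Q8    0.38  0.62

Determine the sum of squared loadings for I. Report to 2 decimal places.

0.62

SS loadings for I = 0.48² + (-0.39)² + 0.26² + 0.06² + 0.02² + 0.13² + 0.38² = 0.2304 + 0.1521 + 0.0676 + 0.0036 + 0.0004 + 0.0169 + 0.1444 = 0.6154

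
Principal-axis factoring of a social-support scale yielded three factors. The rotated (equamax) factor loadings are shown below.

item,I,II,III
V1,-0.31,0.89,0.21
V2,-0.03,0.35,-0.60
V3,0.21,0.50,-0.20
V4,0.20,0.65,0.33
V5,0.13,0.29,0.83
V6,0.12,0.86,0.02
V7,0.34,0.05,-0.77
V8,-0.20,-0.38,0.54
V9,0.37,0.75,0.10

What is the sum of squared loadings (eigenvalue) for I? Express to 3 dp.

0.505

SS loadings for I = (-0.31)² + (-0.03)² + 0.21² + 0.20² + 0.13² + 0.12² + 0.34² + (-0.20)² + 0.37² = 0.0961 + 0.0009 + 0.0441 + 0.0400 + 0.0169 + 0.0144 + 0.1156 + 0.0400 + 0.1369 = 0.5049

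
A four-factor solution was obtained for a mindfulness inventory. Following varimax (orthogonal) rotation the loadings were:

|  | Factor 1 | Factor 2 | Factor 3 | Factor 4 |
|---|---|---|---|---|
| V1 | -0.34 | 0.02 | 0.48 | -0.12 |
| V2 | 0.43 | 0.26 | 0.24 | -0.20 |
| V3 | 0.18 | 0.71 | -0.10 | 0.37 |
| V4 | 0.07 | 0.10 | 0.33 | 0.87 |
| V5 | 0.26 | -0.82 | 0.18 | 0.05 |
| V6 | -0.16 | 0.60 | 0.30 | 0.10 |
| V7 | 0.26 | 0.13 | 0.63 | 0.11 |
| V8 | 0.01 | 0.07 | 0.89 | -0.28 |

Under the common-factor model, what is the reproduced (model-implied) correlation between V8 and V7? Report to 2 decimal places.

0.54

r̂ = Σ λ_i·λ_j across factors = (0.01)(0.26) + (0.07)(0.13) + (0.89)(0.63) + (-0.28)(0.11)
  = +0.0026 +0.0091 +0.5607 -0.0308 = 0.5416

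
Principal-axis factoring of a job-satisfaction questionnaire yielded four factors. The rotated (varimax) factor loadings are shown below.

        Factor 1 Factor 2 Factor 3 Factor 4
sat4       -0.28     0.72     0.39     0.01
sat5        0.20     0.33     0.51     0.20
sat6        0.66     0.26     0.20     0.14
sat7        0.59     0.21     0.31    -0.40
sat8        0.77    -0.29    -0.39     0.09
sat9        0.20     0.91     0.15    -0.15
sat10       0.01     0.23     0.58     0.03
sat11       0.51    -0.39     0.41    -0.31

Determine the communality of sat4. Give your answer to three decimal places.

h² = (-0.28)² + 0.72² + 0.39² + 0.01² = 0.0784 + 0.5184 + 0.1521 + 0.0001 = 0.7490

0.749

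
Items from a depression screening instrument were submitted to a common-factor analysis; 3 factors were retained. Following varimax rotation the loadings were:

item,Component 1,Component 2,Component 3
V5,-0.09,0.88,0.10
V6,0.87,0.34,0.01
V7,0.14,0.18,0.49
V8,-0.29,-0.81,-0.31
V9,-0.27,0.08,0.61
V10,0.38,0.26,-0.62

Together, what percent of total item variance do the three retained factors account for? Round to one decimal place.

64.0%

Communalities: 0.7925, 0.8726, 0.2921, 0.8363, 0.4514, 0.5964; Σh² = 3.8413.
Total variance with 6 standardized items is 6, so the solution explains 3.8413/6 = 0.6402 = 64.02%.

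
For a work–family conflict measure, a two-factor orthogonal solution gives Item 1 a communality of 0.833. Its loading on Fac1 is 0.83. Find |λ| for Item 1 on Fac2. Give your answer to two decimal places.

0.38

Under orthogonal rotation h² = Σλ², so λ_Fac2² = h² − (0.6889) = 0.833 − 0.6889 = 0.1441.
|λ| = √0.1441 = 0.3796.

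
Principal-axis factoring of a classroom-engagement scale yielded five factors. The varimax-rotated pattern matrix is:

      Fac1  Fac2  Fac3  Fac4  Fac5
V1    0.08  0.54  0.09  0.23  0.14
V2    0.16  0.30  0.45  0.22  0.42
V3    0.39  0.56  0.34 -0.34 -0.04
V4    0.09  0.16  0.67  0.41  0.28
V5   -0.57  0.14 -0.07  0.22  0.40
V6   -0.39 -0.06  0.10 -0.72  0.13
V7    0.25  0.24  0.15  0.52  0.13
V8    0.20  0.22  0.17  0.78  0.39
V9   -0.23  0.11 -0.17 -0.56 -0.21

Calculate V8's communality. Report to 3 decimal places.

h² = 0.20² + 0.22² + 0.17² + 0.78² + 0.39² = 0.0400 + 0.0484 + 0.0289 + 0.6084 + 0.1521 = 0.8778

0.878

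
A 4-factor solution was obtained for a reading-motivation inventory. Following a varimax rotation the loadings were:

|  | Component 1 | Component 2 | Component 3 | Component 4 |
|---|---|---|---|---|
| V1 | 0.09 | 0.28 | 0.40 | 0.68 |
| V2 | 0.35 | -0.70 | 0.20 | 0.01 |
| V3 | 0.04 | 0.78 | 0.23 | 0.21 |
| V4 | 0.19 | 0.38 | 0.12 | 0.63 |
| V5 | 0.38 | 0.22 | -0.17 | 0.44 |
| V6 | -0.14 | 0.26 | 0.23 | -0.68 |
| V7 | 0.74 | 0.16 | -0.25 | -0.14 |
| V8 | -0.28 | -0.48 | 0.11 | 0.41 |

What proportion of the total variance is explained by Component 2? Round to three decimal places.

0.212

SS loadings for Component 2 = 0.28² + (-0.70)² + 0.78² + 0.38² + 0.22² + 0.26² + 0.16² + (-0.48)² = 1.6932
Proportion of variance = 1.6932 / 8 = 0.2117.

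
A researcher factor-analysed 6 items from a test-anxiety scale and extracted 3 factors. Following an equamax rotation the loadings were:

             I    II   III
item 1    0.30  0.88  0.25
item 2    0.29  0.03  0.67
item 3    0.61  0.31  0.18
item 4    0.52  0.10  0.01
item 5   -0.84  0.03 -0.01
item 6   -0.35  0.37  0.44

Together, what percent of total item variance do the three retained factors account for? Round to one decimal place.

56.7%

SS loadings by factor: 1.6447, 1.0192, 0.7376; total = 3.4015.
Total variance with 6 standardized items is 6, so the solution explains 3.4015/6 = 0.5669 = 56.69%.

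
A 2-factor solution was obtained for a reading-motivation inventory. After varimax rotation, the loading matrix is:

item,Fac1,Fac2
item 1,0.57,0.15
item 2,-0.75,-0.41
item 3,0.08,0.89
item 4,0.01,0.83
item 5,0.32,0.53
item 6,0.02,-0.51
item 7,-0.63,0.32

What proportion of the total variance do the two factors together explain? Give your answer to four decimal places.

0.5298

SS loadings by factor: 1.3936, 2.3150; total = 3.7086.
Total variance with 7 standardized items is 7, so the solution explains 3.7086/7 = 0.5298.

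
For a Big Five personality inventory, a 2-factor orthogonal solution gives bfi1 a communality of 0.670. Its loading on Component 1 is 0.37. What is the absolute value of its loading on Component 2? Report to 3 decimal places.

0.730

Under orthogonal rotation h² = Σλ², so λ_Component 2² = h² − (0.1369) = 0.670 − 0.1369 = 0.5331.
|λ| = √0.5331 = 0.7301.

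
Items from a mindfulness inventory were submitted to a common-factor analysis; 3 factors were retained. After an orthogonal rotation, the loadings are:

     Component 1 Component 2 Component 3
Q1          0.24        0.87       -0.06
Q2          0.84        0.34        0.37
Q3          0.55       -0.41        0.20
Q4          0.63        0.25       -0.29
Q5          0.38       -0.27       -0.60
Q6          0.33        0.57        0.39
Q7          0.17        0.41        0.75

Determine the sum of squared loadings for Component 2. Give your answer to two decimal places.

1.67

SS loadings for Component 2 = 0.87² + 0.34² + (-0.41)² + 0.25² + (-0.27)² + 0.57² + 0.41² = 0.7569 + 0.1156 + 0.1681 + 0.0625 + 0.0729 + 0.3249 + 0.1681 = 1.6690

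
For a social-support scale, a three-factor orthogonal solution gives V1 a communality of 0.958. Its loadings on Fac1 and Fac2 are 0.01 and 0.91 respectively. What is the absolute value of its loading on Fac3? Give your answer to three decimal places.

Under orthogonal rotation h² = Σλ², so λ_Fac3² = h² − (0.8282) = 0.958 − 0.8282 = 0.1298.
|λ| = √0.1298 = 0.3603.

0.360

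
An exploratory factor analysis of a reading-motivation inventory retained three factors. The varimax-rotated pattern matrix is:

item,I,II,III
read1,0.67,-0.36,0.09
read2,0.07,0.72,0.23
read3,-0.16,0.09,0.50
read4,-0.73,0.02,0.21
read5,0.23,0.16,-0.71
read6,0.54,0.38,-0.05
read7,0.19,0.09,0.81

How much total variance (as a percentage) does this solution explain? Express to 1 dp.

53.5%

SS loadings by factor: 1.3929, 0.8346, 1.5178; total = 3.7453.
Total variance with 7 standardized items is 7, so the solution explains 3.7453/7 = 0.5350 = 53.50%.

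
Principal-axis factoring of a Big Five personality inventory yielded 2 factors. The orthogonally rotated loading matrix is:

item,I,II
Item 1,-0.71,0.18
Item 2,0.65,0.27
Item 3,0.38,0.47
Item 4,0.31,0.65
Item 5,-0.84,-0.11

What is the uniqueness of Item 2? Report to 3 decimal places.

0.505

h² = 0.65² + 0.27² = 0.4225 + 0.0729 = 0.4954
Uniqueness u² = 1 − h² = 1 − 0.4954 = 0.5046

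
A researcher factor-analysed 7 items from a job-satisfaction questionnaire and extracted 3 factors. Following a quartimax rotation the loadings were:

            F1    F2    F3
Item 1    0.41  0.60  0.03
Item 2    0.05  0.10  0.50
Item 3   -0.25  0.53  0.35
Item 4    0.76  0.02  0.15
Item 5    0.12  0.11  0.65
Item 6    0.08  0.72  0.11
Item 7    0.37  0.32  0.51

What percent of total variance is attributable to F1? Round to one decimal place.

SS loadings for F1 = 0.41² + 0.05² + (-0.25)² + 0.76² + 0.12² + 0.08² + 0.37² = 0.9684
With 7 standardized items, total variance = 7. Proportion = 0.9684/7 = 0.1383 → 13.83%.

13.8%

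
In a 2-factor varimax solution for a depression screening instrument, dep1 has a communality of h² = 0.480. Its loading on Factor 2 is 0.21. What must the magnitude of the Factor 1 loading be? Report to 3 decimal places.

Under orthogonal rotation h² = Σλ², so λ_Factor 1² = h² − (0.0441) = 0.480 − 0.0441 = 0.4359.
|λ| = √0.4359 = 0.6602.

0.660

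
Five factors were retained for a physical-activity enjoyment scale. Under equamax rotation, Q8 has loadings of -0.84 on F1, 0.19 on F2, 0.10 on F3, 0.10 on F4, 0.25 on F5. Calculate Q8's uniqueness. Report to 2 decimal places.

0.18

h² = (-0.84)² + 0.19² + 0.10² + 0.10² + 0.25² = 0.7056 + 0.0361 + 0.0100 + 0.0100 + 0.0625 = 0.8242
Uniqueness u² = 1 − h² = 1 − 0.8242 = 0.1758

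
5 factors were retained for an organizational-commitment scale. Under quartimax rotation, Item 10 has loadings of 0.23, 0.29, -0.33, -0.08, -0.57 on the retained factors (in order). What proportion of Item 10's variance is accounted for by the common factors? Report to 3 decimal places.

h² = 0.23² + 0.29² + (-0.33)² + (-0.08)² + (-0.57)² = 0.0529 + 0.0841 + 0.1089 + 0.0064 + 0.3249 = 0.5772

0.577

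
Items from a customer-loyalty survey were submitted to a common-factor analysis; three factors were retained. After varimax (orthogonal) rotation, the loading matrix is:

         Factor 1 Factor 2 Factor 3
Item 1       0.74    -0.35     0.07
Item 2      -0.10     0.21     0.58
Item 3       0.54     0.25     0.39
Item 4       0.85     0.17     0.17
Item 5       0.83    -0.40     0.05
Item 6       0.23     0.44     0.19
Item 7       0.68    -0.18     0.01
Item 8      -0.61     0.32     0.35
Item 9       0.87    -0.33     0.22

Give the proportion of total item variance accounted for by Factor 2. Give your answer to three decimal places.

0.095

SS loadings for Factor 2 = (-0.35)² + 0.21² + 0.25² + 0.17² + (-0.40)² + 0.44² + (-0.18)² + 0.32² + (-0.33)² = 0.8553
Proportion of variance = 0.8553 / 9 = 0.0950.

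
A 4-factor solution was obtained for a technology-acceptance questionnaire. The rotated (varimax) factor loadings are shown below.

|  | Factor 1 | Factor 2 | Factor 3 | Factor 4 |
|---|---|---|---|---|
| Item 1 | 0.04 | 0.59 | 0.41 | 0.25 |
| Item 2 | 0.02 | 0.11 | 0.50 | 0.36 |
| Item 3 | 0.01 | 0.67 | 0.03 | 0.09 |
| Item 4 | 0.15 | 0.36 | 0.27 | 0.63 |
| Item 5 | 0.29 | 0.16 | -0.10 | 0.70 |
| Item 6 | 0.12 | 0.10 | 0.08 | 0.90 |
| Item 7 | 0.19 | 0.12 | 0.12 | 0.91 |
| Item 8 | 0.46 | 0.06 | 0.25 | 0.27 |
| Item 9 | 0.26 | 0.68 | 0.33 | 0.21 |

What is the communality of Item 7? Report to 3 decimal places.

h² = 0.19² + 0.12² + 0.12² + 0.91² = 0.0361 + 0.0144 + 0.0144 + 0.8281 = 0.8930

0.893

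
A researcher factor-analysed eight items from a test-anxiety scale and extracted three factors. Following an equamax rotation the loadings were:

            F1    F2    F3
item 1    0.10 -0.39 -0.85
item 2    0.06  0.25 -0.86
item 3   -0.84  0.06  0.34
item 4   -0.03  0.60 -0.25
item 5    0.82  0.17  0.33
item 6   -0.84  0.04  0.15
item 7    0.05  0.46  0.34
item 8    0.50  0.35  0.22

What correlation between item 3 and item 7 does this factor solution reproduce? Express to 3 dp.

r̂ = Σ λ_i·λ_j across factors = (-0.84)(0.05) + (0.06)(0.46) + (0.34)(0.34)
  = -0.0420 +0.0276 +0.1156 = 0.1012

0.101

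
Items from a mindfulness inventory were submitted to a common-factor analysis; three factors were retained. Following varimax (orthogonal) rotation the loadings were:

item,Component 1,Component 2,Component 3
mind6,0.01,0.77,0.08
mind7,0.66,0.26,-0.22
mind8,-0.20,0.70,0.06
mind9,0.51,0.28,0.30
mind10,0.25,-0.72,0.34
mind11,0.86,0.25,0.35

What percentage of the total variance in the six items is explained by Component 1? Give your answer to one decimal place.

SS loadings for Component 1 = 0.01² + 0.66² + (-0.20)² + 0.51² + 0.25² + 0.86² = 1.5379
With 6 standardized items, total variance = 6. Proportion = 1.5379/6 = 0.2563 → 25.63%.

25.6%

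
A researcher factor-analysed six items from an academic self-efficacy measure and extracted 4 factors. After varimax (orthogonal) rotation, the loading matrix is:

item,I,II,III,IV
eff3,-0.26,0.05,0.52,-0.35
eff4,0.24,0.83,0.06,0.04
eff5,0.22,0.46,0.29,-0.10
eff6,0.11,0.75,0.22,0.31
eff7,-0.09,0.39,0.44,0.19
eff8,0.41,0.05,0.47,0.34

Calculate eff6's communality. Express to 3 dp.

h² = 0.11² + 0.75² + 0.22² + 0.31² = 0.0121 + 0.5625 + 0.0484 + 0.0961 = 0.7191

0.719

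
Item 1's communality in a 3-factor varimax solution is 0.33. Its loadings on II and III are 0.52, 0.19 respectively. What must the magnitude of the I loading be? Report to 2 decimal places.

0.15

Under orthogonal rotation h² = Σλ², so λ_I² = h² − (0.3065) = 0.33 − 0.3065 = 0.0235.
|λ| = √0.0235 = 0.1533.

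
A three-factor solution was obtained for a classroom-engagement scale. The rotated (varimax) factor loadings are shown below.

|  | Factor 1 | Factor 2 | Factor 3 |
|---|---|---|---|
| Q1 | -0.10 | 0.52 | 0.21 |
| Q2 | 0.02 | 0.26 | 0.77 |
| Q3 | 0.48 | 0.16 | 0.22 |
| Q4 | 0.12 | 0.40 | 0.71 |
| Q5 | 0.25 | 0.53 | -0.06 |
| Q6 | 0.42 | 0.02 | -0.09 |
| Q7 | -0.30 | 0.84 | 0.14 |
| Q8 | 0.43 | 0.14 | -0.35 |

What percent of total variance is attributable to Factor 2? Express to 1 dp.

19.1%

SS loadings for Factor 2 = 0.52² + 0.26² + 0.16² + 0.40² + 0.53² + 0.02² + 0.84² + 0.14² = 1.5301
With 8 standardized items, total variance = 8. Proportion = 1.5301/8 = 0.1913 → 19.13%.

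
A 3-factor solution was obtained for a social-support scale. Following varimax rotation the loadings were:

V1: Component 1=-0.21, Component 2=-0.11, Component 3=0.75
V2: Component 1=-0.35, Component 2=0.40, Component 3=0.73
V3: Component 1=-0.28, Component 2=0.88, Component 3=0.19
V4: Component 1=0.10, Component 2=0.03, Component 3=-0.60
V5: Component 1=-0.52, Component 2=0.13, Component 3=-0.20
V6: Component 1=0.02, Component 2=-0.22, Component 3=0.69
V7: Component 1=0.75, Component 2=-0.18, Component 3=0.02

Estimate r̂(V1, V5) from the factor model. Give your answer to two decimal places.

r̂ = Σ λ_i·λ_j across factors = (-0.21)(-0.52) + (-0.11)(0.13) + (0.75)(-0.20)
  = +0.1092 -0.0143 -0.1500 = -0.0551

-0.06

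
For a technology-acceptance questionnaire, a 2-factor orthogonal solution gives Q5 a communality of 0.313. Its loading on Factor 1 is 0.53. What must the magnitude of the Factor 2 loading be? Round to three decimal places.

0.179

Under orthogonal rotation h² = Σλ², so λ_Factor 2² = h² − (0.2809) = 0.313 − 0.2809 = 0.0321.
|λ| = √0.0321 = 0.1792.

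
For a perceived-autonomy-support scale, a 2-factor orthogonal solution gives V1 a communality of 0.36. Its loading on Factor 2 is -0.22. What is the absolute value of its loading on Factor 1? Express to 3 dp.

0.558

Under orthogonal rotation h² = Σλ², so λ_Factor 1² = h² − (0.0484) = 0.36 − 0.0484 = 0.3116.
|λ| = √0.3116 = 0.5582.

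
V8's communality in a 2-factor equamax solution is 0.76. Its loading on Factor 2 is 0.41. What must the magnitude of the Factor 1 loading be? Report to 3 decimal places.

Under orthogonal rotation h² = Σλ², so λ_Factor 1² = h² − (0.1681) = 0.76 − 0.1681 = 0.5919.
|λ| = √0.5919 = 0.7694.

0.769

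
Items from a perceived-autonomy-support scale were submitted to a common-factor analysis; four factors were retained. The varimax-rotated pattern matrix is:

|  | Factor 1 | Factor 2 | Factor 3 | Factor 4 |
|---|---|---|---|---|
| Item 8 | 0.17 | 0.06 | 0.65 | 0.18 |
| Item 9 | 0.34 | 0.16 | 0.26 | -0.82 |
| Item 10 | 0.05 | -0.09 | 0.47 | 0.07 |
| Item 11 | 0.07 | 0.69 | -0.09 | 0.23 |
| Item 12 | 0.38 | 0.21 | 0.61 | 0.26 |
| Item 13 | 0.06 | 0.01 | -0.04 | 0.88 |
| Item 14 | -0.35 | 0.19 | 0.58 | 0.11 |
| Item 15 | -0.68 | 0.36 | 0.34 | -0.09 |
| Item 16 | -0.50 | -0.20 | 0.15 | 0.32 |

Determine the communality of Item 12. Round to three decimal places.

h² = 0.38² + 0.21² + 0.61² + 0.26² = 0.1444 + 0.0441 + 0.3721 + 0.0676 = 0.6282

0.628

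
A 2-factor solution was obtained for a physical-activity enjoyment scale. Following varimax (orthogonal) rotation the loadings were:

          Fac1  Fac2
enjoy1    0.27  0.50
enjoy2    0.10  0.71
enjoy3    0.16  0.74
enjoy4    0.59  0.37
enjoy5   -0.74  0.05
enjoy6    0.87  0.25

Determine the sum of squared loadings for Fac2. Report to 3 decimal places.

SS loadings for Fac2 = 0.50² + 0.71² + 0.74² + 0.37² + 0.05² + 0.25² = 0.2500 + 0.5041 + 0.5476 + 0.1369 + 0.0025 + 0.0625 = 1.5036

1.504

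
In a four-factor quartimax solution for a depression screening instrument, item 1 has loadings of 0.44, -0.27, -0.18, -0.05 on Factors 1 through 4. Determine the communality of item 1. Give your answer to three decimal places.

h² = 0.44² + (-0.27)² + (-0.18)² + (-0.05)² = 0.1936 + 0.0729 + 0.0324 + 0.0025 = 0.3014

0.301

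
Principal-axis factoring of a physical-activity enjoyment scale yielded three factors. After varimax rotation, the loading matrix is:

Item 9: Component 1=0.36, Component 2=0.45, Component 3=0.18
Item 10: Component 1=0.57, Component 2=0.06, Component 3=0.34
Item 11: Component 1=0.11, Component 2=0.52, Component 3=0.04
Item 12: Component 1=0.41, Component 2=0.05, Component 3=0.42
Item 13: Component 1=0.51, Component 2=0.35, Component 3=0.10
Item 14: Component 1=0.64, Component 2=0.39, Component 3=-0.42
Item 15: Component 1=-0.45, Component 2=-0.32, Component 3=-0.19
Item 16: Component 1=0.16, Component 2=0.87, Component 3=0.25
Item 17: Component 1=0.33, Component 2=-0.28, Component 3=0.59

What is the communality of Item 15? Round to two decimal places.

h² = (-0.45)² + (-0.32)² + (-0.19)² = 0.2025 + 0.1024 + 0.0361 = 0.3410

0.34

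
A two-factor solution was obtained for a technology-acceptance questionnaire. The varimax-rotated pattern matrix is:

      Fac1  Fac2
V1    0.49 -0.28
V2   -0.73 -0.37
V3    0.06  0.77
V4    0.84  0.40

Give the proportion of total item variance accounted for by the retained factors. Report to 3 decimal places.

0.613

Communalities: 0.3185, 0.6698, 0.5965, 0.8656; Σh² = 2.4504.
Total variance with 4 standardized items is 4, so the solution explains 2.4504/4 = 0.6126.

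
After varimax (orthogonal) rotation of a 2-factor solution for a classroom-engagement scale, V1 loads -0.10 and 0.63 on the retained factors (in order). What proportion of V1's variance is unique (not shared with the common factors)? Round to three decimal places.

0.593

h² = (-0.10)² + 0.63² = 0.0100 + 0.3969 = 0.4069
Uniqueness u² = 1 − h² = 1 − 0.4069 = 0.5931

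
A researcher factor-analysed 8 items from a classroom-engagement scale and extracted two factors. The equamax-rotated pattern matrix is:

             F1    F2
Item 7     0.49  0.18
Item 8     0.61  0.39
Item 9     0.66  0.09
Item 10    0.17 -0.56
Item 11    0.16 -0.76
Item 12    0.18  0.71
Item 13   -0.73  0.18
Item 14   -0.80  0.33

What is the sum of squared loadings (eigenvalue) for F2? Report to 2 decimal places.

SS loadings for F2 = 0.18² + 0.39² + 0.09² + (-0.56)² + (-0.76)² + 0.71² + 0.18² + 0.33² = 0.0324 + 0.1521 + 0.0081 + 0.3136 + 0.5776 + 0.5041 + 0.0324 + 0.1089 = 1.7292

1.73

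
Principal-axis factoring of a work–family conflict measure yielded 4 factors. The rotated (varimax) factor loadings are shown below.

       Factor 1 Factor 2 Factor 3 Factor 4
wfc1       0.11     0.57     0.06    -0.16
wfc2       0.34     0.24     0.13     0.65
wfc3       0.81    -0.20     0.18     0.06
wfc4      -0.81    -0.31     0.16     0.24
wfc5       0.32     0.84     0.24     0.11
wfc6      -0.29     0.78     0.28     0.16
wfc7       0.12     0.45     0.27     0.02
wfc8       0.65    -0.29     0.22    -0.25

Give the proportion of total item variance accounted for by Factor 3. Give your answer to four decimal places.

0.0420

SS loadings for Factor 3 = 0.06² + 0.13² + 0.18² + 0.16² + 0.24² + 0.28² + 0.27² + 0.22² = 0.3358
Proportion of variance = 0.3358 / 8 = 0.0420.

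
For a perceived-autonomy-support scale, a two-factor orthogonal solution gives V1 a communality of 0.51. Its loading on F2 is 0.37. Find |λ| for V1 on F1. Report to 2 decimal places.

0.61

Under orthogonal rotation h² = Σλ², so λ_F1² = h² − (0.1369) = 0.51 − 0.1369 = 0.3731.
|λ| = √0.3731 = 0.6108.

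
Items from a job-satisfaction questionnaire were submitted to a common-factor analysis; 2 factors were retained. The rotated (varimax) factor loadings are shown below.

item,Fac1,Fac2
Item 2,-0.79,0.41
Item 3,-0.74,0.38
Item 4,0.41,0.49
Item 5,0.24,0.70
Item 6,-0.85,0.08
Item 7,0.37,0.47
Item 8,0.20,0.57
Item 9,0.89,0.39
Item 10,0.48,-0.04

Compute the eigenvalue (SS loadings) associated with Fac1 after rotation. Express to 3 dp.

3.319

SS loadings for Fac1 = (-0.79)² + (-0.74)² + 0.41² + 0.24² + (-0.85)² + 0.37² + 0.20² + 0.89² + 0.48² = 0.6241 + 0.5476 + 0.1681 + 0.0576 + 0.7225 + 0.1369 + 0.0400 + 0.7921 + 0.2304 = 3.3193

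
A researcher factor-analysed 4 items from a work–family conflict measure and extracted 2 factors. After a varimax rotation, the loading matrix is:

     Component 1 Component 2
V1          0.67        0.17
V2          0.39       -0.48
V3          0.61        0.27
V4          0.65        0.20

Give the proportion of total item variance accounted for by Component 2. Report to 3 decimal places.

SS loadings for Component 2 = 0.17² + (-0.48)² + 0.27² + 0.20² = 0.3722
Proportion of variance = 0.3722 / 4 = 0.0931.

0.093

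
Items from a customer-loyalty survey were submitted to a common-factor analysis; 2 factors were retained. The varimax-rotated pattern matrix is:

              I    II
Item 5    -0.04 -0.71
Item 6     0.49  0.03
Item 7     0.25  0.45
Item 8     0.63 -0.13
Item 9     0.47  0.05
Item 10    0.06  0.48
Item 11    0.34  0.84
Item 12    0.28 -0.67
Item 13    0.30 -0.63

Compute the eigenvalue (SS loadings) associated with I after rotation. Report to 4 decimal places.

1.2096

SS loadings for I = (-0.04)² + 0.49² + 0.25² + 0.63² + 0.47² + 0.06² + 0.34² + 0.28² + 0.30² = 0.0016 + 0.2401 + 0.0625 + 0.3969 + 0.2209 + 0.0036 + 0.1156 + 0.0784 + 0.0900 = 1.2096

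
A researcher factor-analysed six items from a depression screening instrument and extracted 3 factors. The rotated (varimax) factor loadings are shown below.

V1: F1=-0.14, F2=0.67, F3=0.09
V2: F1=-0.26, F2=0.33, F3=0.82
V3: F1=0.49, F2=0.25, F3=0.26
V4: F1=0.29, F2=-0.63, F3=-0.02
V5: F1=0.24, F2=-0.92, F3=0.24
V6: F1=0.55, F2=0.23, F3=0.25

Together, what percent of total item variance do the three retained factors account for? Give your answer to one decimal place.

59.3%

Communalities: 0.4766, 0.8489, 0.3702, 0.4814, 0.9616, 0.4179; Σh² = 3.5566.
Total variance with 6 standardized items is 6, so the solution explains 3.5566/6 = 0.5928 = 59.28%.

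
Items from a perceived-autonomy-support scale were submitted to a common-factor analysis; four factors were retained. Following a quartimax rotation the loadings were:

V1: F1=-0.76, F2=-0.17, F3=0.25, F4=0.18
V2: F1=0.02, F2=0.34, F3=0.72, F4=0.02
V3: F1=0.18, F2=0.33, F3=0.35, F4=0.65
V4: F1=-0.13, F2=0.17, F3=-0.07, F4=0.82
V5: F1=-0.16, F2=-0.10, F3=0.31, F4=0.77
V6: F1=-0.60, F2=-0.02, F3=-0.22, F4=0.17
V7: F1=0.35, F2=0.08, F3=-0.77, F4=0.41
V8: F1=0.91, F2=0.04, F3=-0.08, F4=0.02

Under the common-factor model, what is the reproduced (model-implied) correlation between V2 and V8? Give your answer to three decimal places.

-0.025

r̂ = Σ λ_i·λ_j across factors = (0.02)(0.91) + (0.34)(0.04) + (0.72)(-0.08) + (0.02)(0.02)
  = +0.0182 +0.0136 -0.0576 +0.0004 = -0.0254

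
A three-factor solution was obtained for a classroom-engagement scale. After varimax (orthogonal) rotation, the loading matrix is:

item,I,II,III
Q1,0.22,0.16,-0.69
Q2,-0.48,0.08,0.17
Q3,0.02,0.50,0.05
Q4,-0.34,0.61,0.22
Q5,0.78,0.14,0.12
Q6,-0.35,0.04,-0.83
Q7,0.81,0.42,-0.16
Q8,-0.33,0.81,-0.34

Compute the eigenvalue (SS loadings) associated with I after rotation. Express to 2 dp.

1.89

SS loadings for I = 0.22² + (-0.48)² + 0.02² + (-0.34)² + 0.78² + (-0.35)² + 0.81² + (-0.33)² = 0.0484 + 0.2304 + 0.0004 + 0.1156 + 0.6084 + 0.1225 + 0.6561 + 0.1089 = 1.8907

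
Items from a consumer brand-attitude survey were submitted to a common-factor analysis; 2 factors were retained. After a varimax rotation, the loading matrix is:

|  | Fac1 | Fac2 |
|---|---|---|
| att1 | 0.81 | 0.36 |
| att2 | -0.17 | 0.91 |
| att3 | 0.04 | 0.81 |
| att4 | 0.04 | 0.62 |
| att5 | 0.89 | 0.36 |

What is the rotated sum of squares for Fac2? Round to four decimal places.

SS loadings for Fac2 = 0.36² + 0.91² + 0.81² + 0.62² + 0.36² = 0.1296 + 0.8281 + 0.6561 + 0.3844 + 0.1296 = 2.1278

2.1278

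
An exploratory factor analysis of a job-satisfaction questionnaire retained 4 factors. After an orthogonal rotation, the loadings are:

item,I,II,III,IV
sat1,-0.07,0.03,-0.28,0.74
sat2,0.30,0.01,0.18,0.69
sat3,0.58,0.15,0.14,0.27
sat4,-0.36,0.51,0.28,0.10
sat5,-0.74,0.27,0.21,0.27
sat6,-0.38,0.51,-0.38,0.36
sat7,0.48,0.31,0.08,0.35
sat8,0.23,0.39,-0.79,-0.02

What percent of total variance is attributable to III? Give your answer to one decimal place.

12.8%

SS loadings for III = (-0.28)² + 0.18² + 0.14² + 0.28² + 0.21² + (-0.38)² + 0.08² + (-0.79)² = 1.0278
With 8 standardized items, total variance = 8. Proportion = 1.0278/8 = 0.1285 → 12.85%.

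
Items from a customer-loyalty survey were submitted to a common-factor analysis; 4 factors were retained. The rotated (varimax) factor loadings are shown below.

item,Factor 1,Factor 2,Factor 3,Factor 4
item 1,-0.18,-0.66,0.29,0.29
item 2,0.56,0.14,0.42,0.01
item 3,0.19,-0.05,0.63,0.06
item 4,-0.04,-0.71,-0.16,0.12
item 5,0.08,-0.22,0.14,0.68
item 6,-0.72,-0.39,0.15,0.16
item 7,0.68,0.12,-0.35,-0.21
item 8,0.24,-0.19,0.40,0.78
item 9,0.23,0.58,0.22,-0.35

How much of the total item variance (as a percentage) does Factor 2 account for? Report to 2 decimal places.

SS loadings for Factor 2 = (-0.66)² + 0.14² + (-0.05)² + (-0.71)² + (-0.22)² + (-0.39)² + 0.12² + (-0.19)² + 0.58² = 1.5492
With 9 standardized items, total variance = 9. Proportion = 1.5492/9 = 0.1721 → 17.21%.

17.21%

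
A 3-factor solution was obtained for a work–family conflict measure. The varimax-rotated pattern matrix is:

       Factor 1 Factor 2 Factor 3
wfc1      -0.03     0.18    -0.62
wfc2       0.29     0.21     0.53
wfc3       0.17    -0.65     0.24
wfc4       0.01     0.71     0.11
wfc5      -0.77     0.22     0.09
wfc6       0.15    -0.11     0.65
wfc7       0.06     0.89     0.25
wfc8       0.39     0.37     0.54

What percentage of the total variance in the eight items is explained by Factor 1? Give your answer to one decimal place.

11.1%

SS loadings for Factor 1 = (-0.03)² + 0.29² + 0.17² + 0.01² + (-0.77)² + 0.15² + 0.06² + 0.39² = 0.8851
With 8 standardized items, total variance = 8. Proportion = 0.8851/8 = 0.1106 → 11.06%.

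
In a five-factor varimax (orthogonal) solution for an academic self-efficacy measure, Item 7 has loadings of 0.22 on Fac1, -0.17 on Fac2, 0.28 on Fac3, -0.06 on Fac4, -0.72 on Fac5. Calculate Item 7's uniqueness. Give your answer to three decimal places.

0.322

h² = 0.22² + (-0.17)² + 0.28² + (-0.06)² + (-0.72)² = 0.0484 + 0.0289 + 0.0784 + 0.0036 + 0.5184 = 0.6777
Uniqueness u² = 1 − h² = 1 − 0.6777 = 0.3223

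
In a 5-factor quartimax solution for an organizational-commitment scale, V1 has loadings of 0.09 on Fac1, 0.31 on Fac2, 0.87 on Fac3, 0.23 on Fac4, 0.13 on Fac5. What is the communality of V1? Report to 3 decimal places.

0.931

h² = 0.09² + 0.31² + 0.87² + 0.23² + 0.13² = 0.0081 + 0.0961 + 0.7569 + 0.0529 + 0.0169 = 0.9309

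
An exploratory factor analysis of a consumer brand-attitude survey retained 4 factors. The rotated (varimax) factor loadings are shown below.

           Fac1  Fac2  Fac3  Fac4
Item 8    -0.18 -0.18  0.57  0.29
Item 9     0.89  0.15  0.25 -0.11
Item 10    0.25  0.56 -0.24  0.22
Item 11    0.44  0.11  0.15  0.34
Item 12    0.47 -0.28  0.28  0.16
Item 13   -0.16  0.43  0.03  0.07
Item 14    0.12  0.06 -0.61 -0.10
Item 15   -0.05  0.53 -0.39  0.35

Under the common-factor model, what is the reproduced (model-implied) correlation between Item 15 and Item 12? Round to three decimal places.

-0.225

r̂ = Σ λ_i·λ_j across factors = (-0.05)(0.47) + (0.53)(-0.28) + (-0.39)(0.28) + (0.35)(0.16)
  = -0.0235 -0.1484 -0.1092 +0.0560 = -0.2251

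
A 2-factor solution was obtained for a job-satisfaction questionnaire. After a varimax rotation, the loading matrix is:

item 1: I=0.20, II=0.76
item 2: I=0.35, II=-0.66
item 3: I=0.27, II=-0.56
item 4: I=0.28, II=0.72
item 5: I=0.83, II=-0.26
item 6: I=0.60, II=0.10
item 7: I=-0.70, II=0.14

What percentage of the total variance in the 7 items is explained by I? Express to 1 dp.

SS loadings for I = 0.20² + 0.35² + 0.27² + 0.28² + 0.83² + 0.60² + (-0.70)² = 1.8527
With 7 standardized items, total variance = 7. Proportion = 1.8527/7 = 0.2647 → 26.47%.

26.5%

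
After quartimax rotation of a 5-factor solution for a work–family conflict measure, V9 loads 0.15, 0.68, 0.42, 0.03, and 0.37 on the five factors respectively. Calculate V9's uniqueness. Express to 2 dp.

0.20

h² = 0.15² + 0.68² + 0.42² + 0.03² + 0.37² = 0.0225 + 0.4624 + 0.1764 + 0.0009 + 0.1369 = 0.7991
Uniqueness u² = 1 − h² = 1 − 0.7991 = 0.2009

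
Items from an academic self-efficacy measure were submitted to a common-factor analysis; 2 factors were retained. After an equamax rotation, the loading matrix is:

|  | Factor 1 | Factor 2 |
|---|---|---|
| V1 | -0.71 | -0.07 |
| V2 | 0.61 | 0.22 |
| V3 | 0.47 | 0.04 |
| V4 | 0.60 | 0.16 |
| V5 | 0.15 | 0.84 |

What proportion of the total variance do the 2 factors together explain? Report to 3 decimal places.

Communalities: 0.5090, 0.4205, 0.2225, 0.3856, 0.7281; Σh² = 2.2657.
Total variance with 5 standardized items is 5, so the solution explains 2.2657/5 = 0.4531.

0.453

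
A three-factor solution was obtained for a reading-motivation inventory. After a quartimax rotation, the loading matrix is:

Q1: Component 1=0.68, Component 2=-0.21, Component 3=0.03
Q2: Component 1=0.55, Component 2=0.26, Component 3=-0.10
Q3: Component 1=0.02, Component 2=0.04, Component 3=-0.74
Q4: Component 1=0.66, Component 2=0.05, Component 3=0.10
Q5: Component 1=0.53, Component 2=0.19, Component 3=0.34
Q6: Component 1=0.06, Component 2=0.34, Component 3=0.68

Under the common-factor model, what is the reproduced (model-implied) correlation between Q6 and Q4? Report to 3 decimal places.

0.125

r̂ = Σ λ_i·λ_j across factors = (0.06)(0.66) + (0.34)(0.05) + (0.68)(0.10)
  = +0.0396 +0.0170 +0.0680 = 0.1246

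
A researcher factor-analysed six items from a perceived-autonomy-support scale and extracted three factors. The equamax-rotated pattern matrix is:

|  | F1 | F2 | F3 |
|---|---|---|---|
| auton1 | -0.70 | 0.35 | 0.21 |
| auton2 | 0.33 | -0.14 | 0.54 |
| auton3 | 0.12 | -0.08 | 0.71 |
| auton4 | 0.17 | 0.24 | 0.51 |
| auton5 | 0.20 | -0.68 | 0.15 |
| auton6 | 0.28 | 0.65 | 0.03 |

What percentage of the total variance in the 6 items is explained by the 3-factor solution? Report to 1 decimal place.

Communalities: 0.6566, 0.4201, 0.5249, 0.3466, 0.5249, 0.5018; Σh² = 2.9749.
Total variance with 6 standardized items is 6, so the solution explains 2.9749/6 = 0.4958 = 49.58%.

49.6%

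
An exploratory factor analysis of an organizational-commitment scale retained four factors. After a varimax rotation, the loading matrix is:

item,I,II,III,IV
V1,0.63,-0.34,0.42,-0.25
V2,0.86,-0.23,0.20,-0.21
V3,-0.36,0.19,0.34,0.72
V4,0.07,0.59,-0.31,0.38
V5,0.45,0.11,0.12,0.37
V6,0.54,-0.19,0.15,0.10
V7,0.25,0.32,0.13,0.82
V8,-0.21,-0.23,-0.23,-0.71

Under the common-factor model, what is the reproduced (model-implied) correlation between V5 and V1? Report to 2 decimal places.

r̂ = Σ λ_i·λ_j across factors = (0.45)(0.63) + (0.11)(-0.34) + (0.12)(0.42) + (0.37)(-0.25)
  = +0.2835 -0.0374 +0.0504 -0.0925 = 0.2040

0.20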